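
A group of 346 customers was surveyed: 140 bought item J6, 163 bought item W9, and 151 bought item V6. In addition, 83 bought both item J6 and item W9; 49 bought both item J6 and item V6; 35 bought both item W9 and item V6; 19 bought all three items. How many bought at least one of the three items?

By inclusion-exclusion,
|at least one| = 140 + 163 + 151 − 83 − 49 − 35 + 19 = 306

306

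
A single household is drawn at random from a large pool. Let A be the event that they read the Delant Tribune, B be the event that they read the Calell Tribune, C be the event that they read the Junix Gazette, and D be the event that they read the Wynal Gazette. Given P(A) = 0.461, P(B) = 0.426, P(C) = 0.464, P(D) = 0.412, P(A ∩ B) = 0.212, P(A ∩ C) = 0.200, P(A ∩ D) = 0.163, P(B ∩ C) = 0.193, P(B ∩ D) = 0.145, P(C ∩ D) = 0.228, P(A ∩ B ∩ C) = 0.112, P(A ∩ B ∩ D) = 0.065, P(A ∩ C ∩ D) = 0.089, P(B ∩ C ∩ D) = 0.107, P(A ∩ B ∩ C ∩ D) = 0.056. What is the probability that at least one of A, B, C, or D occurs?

0.939

Using inclusion–exclusion:
P(A ∪ B ∪ C ∪ D) = 0.461 + 0.426 + 0.464 + 0.412 − 0.212 − 0.200 − 0.163 − 0.193 − 0.145 − 0.228 + 0.112 + 0.065 + 0.089 + 0.107 − 0.056 = 0.939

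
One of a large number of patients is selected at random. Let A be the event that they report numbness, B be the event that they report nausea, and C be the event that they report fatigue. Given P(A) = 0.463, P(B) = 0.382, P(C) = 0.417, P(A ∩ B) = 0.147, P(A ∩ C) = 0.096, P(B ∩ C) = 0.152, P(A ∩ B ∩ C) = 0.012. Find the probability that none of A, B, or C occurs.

0.121

Apply inclusion-exclusion:
P(A ∪ B ∪ C) = 0.463 + 0.382 + 0.417 − 0.147 − 0.096 − 0.152 + 0.012 = 0.879
P(none) = 1 − 0.879 = 0.121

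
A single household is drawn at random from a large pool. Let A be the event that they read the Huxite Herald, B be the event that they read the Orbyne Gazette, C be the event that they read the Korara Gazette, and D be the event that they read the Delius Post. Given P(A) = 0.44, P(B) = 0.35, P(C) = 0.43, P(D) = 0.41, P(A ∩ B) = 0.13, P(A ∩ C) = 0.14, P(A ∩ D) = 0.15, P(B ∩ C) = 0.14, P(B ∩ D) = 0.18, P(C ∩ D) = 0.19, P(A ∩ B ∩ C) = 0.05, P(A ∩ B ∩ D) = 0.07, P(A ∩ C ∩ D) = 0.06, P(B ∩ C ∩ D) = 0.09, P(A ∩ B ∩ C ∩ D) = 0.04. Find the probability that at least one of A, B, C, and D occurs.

0.93

Apply inclusion-exclusion:
P(A ∪ B ∪ C ∪ D) = 0.44 + 0.35 + 0.43 + 0.41 − 0.13 − 0.14 − 0.15 − 0.14 − 0.18 − 0.19 + 0.05 + 0.07 + 0.06 + 0.09 − 0.04 = 0.93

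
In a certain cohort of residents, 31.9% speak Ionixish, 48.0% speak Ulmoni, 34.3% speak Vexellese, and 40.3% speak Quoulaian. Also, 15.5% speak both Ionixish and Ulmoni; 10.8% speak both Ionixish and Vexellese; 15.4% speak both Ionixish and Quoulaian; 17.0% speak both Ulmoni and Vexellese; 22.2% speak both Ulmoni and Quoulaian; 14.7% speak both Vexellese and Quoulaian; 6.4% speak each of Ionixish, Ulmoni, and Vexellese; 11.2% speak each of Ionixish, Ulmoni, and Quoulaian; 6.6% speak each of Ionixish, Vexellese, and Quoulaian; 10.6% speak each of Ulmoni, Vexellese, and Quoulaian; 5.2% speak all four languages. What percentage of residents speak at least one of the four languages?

P(union) = 31.9 + 48.0 + 34.3 + 40.3 − 15.5 − 10.8 − 15.4 − 17.0 − 22.2 − 14.7 + 6.4 + 11.2 + 6.6 + 10.6 − 5.2 = 88.5%

88.5%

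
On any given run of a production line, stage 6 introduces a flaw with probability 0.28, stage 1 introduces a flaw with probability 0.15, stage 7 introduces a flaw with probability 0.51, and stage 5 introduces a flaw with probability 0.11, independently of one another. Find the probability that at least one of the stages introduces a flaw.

Since the events are independent, P(none) is the product of the individual non-occurrence probabilities.
P(none) = (1 − 0.28) × (1 − 0.15) × (1 − 0.51) × (1 − 0.11) = 0.72 × 0.85 × 0.49 × 0.89 = 0.2668932
P(at least one) = 1 − 0.2668932 = 0.7331068

0.7331068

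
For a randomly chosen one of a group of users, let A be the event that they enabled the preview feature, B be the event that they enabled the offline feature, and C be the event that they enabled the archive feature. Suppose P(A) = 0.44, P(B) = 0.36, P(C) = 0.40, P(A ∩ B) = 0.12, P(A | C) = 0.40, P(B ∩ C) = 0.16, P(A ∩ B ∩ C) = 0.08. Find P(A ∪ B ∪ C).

0.84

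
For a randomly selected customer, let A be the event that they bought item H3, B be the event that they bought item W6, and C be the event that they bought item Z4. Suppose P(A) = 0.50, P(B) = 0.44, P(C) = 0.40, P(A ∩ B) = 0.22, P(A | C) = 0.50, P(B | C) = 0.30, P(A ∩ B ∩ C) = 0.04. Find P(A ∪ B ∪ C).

P(A ∩ C) = P(C)·P(A|C) = 0.40 × 0.50 = 0.20
P(B ∩ C) = P(C)·P(B|C) = 0.40 × 0.30 = 0.12
By inclusion-exclusion,
P(A ∪ B ∪ C) = 0.50 + 0.44 + 0.40 − 0.22 − 0.20 − 0.12 + 0.04 = 0.84

0.84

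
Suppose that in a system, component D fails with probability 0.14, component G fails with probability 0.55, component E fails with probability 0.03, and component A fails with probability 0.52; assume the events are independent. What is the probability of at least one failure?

0.8198128

P(none) = (1 − 0.14) × (1 − 0.55) × (1 − 0.03) × (1 − 0.52) = 0.86 × 0.45 × 0.97 × 0.48 = 0.1801872
P(at least one) = 1 − 0.1801872 = 0.8198128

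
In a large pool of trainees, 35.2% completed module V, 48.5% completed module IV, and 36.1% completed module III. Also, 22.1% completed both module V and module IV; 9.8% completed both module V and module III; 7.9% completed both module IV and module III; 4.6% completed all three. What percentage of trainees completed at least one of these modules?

84.6%

P(union) = 35.2 + 48.5 + 36.1 − 22.1 − 9.8 − 7.9 + 4.6 = 84.6%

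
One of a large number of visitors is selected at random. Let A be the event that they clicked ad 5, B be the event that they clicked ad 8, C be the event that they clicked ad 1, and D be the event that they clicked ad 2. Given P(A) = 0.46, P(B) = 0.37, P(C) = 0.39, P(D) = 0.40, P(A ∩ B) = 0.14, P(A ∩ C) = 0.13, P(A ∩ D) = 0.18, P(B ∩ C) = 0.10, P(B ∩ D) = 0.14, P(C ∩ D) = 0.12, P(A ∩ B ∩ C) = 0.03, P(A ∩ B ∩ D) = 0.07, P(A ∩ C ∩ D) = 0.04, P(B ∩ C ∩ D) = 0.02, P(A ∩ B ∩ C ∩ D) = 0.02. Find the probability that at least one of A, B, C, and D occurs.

0.95

Inclusion–exclusion gives
P(A ∪ B ∪ C ∪ D) = 0.46 + 0.37 + 0.39 + 0.40 − 0.14 − 0.13 − 0.18 − 0.10 − 0.14 − 0.12 + 0.03 + 0.07 + 0.04 + 0.02 − 0.02 = 0.95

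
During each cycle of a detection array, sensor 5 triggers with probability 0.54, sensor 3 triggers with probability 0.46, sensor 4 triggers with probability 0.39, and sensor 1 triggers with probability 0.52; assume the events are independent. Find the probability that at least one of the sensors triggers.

0.92726848

P(none) = (1 − 0.54) × (1 − 0.46) × (1 − 0.39) × (1 − 0.52) = 0.46 × 0.54 × 0.61 × 0.48 = 0.07273152
P(at least one) = 1 − 0.07273152 = 0.92726848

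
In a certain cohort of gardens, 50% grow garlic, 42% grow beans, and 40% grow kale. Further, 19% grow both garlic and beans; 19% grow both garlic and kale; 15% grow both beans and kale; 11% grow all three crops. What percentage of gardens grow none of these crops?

10%

Inclusion–exclusion gives
P(union) = 50 + 42 + 40 − 19 − 19 − 15 + 11 = 90%
P(none) = 100% − 90% = 10%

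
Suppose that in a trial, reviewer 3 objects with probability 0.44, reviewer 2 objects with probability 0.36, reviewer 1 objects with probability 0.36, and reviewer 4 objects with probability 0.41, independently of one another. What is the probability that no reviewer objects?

P(none) = (1 − 0.44) × (1 − 0.36) × (1 − 0.36) × (1 − 0.41) = 0.56 × 0.64 × 0.64 × 0.59 = 0.13533184

0.13533184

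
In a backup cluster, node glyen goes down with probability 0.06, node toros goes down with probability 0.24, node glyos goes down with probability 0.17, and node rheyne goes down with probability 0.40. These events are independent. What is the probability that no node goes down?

0.3557712

Independence gives P(none) = ∏(1 − pᵢ).
P(none) = (1 − 0.06) × (1 − 0.24) × (1 − 0.17) × (1 − 0.40) = 0.94 × 0.76 × 0.83 × 0.60 = 0.3557712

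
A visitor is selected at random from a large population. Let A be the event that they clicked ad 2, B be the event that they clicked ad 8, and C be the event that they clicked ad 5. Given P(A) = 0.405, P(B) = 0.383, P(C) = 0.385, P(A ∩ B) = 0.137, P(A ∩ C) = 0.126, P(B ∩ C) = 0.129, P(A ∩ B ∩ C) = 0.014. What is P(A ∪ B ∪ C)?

0.795

P(A ∪ B ∪ C) = 0.405 + 0.383 + 0.385 − 0.137 − 0.126 − 0.129 + 0.014 = 0.795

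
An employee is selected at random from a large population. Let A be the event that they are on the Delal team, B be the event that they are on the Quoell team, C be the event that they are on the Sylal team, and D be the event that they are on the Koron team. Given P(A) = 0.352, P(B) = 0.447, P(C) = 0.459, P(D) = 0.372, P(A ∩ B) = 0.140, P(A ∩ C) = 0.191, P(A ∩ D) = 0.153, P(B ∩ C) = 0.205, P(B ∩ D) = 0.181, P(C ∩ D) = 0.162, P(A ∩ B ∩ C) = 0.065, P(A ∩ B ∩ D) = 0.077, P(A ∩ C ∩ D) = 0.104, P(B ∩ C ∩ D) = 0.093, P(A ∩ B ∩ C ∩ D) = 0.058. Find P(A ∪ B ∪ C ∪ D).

0.879

P(A ∪ B ∪ C ∪ D) = 0.352 + 0.447 + 0.459 + 0.372 − 0.140 − 0.191 − 0.153 − 0.205 − 0.181 − 0.162 + 0.065 + 0.077 + 0.104 + 0.093 − 0.058 = 0.879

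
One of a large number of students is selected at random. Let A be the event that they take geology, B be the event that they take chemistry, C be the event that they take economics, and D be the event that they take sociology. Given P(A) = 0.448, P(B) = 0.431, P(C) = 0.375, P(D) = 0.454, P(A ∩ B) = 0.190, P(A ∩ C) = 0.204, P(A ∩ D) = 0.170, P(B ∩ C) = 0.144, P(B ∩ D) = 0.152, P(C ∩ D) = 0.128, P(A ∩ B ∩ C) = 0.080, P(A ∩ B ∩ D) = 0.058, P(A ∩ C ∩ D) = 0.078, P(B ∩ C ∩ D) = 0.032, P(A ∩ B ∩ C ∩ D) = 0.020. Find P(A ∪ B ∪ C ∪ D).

Using inclusion–exclusion:
P(A ∪ B ∪ C ∪ D) = 0.448 + 0.431 + 0.375 + 0.454 − 0.190 − 0.204 − 0.170 − 0.144 − 0.152 − 0.128 + 0.080 + 0.058 + 0.078 + 0.032 − 0.020 = 0.948

0.948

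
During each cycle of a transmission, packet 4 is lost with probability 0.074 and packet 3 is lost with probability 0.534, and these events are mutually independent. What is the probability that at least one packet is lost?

0.568484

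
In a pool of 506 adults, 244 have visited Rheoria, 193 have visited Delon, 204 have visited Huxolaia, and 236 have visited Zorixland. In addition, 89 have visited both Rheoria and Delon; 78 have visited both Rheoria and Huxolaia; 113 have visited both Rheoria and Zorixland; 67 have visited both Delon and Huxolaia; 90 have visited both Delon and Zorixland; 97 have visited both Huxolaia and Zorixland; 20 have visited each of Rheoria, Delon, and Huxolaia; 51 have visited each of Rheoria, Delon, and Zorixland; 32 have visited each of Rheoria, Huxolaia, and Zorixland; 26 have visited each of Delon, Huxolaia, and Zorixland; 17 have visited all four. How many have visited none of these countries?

51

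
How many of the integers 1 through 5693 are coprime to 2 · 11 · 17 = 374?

2436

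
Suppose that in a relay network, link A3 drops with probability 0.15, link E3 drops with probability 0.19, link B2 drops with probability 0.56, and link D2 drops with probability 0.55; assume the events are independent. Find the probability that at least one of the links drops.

P(none) = (1 − 0.15) × (1 − 0.19) × (1 − 0.56) × (1 − 0.55) = 0.85 × 0.81 × 0.44 × 0.45 = 0.136323
P(at least one) = 1 − 0.136323 = 0.863677

0.863677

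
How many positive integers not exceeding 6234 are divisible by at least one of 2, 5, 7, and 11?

4290

Inclusion–exclusion gives
⌊6234/2⌋ + ⌊6234/5⌋ + ⌊6234/7⌋ + ⌊6234/11⌋ − ⌊6234/10⌋ − ⌊6234/14⌋ − ⌊6234/22⌋ − ⌊6234/35⌋ − ⌊6234/55⌋ − ⌊6234/77⌋ + ⌊6234/70⌋ + ⌊6234/110⌋ + ⌊6234/154⌋ + ⌊6234/385⌋ − ⌊6234/770⌋ = 3117 + 1246 + 890 + 566 − 623 − 445 − 283 − 178 − 113 − 80 + 89 + 56 + 40 + 16 − 8 = 4290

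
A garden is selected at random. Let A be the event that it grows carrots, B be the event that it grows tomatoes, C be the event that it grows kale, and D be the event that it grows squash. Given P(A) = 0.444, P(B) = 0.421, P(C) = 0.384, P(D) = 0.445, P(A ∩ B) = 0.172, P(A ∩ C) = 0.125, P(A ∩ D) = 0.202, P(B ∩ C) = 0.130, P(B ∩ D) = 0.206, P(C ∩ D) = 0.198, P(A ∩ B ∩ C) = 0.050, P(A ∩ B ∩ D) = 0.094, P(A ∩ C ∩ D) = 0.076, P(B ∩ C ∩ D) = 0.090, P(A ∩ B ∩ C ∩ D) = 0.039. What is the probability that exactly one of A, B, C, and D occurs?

P(exactly one) = 0.444 + 0.421 + 0.384 + 0.445 − 2·0.172 − 2·0.125 − 2·0.202 − 2·0.130 − 2·0.206 − 2·0.198 + 3·0.050 + 3·0.094 + 3·0.076 + 3·0.090 − 4·0.039 = 0.402

0.402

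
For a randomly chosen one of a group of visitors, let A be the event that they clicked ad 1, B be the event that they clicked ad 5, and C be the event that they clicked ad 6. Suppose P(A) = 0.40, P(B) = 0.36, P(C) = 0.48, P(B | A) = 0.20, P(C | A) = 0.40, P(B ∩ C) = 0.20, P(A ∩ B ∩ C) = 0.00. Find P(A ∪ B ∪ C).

0.80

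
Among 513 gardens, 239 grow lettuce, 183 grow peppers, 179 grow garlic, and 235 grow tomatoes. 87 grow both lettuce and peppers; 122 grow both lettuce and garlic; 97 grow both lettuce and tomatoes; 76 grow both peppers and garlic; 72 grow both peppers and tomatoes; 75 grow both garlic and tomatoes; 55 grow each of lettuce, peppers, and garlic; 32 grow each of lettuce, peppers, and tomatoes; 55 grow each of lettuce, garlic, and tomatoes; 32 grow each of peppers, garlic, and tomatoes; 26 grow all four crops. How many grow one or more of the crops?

455

N(≥1) = 239 + 183 + 179 + 235 − 87 − 122 − 97 − 76 − 72 − 75 + 55 + 32 + 55 + 32 − 26 = 455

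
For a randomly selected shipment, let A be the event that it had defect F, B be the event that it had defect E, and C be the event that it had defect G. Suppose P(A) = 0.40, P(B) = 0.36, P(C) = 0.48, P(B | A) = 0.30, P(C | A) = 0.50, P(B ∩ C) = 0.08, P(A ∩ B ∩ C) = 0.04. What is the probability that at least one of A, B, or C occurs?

P(A ∩ B) = P(A)·P(B|A) = 0.40 × 0.30 = 0.12
P(A ∩ C) = P(A)·P(C|A) = 0.40 × 0.50 = 0.20
Apply inclusion-exclusion:
P(A ∪ B ∪ C) = 0.40 + 0.36 + 0.48 − 0.12 − 0.20 − 0.08 + 0.04 = 0.88

0.88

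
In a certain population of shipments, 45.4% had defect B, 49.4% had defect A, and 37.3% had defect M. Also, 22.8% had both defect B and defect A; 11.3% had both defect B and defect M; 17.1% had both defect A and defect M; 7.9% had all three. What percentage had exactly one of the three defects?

By inclusion–exclusion (exactly-one form):
P(exactly one) = 45.4 + 49.4 + 37.3 − 2·22.8 − 2·11.3 − 2·17.1 + 3·7.9 = 53.4%

53.4%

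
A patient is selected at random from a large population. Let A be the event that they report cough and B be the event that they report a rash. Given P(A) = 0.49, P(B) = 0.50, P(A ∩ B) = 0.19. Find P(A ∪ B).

0.80

Using inclusion–exclusion:
P(A ∪ B) = 0.49 + 0.50 − 0.19 = 0.80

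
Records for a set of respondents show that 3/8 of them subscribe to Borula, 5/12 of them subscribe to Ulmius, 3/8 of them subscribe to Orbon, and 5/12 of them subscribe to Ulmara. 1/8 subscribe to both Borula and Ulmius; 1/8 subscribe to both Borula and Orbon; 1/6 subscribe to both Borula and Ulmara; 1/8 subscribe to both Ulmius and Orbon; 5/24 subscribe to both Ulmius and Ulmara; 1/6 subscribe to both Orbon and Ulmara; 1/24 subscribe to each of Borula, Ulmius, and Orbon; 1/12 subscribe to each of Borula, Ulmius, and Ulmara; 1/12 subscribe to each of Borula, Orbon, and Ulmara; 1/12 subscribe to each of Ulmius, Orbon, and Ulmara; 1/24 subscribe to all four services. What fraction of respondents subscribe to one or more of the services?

11/12

By inclusion-exclusion,
P(union) = 3/8 + 5/12 + 3/8 + 5/12 − 1/8 − 1/8 − 1/6 − 1/8 − 5/24 − 1/6 + 1/24 + 1/12 + 1/12 + 1/12 − 1/24 = 11/12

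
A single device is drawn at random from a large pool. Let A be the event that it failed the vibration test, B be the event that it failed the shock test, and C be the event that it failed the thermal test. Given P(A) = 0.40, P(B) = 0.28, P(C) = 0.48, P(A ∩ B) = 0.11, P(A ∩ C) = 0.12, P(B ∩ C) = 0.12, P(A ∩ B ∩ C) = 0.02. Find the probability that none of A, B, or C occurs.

P(A ∪ B ∪ C) = 0.40 + 0.28 + 0.48 − 0.11 − 0.12 − 0.12 + 0.02 = 0.83
P(none) = 1 − 0.83 = 0.17

0.17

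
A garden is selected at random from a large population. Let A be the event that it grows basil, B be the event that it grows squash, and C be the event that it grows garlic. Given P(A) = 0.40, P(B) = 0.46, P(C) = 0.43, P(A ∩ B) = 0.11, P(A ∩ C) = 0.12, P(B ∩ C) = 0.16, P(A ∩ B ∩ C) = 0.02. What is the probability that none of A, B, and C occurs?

0.08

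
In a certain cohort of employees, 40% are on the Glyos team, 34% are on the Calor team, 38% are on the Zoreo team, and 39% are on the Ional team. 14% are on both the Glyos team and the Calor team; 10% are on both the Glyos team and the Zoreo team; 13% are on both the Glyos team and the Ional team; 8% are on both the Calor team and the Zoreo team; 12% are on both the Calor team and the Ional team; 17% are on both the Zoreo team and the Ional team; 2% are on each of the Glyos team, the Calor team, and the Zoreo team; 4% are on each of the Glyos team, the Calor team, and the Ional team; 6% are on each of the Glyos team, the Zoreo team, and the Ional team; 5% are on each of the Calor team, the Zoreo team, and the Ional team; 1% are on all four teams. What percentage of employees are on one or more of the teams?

93%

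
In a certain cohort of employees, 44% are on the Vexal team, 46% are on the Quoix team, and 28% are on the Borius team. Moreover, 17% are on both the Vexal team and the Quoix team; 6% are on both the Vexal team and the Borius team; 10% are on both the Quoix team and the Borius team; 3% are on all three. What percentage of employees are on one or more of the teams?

88%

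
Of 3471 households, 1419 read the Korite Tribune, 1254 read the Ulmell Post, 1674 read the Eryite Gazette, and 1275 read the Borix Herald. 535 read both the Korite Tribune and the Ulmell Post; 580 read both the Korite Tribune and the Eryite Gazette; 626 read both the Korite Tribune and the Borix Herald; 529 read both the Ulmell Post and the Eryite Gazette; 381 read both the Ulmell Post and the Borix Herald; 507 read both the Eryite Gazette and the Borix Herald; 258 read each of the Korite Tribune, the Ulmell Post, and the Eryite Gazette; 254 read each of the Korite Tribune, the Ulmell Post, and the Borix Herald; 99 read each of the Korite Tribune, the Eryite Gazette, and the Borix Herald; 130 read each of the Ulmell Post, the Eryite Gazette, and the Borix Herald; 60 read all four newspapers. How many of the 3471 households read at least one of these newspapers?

|union| = 1419 + 1254 + 1674 + 1275 − 535 − 580 − 626 − 529 − 381 − 507 + 258 + 254 + 99 + 130 − 60 = 3145

3145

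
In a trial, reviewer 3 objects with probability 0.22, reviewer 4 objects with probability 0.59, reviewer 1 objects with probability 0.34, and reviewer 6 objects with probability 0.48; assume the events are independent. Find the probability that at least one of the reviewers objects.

P(none) = (1 − 0.22) × (1 − 0.59) × (1 − 0.34) × (1 − 0.48) = 0.78 × 0.41 × 0.66 × 0.52 = 0.10975536
P(at least one) = 1 − 0.10975536 = 0.89024464

0.89024464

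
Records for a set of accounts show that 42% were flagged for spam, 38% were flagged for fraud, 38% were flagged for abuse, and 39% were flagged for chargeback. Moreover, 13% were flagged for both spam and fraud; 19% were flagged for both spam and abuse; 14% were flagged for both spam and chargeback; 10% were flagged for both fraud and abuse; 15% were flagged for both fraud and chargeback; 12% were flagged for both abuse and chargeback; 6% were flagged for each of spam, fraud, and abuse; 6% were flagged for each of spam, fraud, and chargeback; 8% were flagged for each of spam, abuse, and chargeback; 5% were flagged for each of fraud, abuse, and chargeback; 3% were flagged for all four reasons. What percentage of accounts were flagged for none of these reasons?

Apply inclusion-exclusion:
P(at least one) = 42 + 38 + 38 + 39 − 13 − 19 − 14 − 10 − 15 − 12 + 6 + 6 + 8 + 5 − 3 = 96%
P(none) = 100% − 96% = 4%

4%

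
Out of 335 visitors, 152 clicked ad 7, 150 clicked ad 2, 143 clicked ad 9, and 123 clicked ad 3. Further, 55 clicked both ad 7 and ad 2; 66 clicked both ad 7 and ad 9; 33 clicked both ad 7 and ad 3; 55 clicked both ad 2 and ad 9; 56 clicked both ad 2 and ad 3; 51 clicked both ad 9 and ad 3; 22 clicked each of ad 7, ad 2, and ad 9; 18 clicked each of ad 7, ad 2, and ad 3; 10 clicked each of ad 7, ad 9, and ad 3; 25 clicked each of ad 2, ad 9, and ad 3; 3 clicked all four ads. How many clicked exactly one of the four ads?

149

|exactly one| = 152 + 150 + 143 + 123 − 2·55 − 2·66 − 2·33 − 2·55 − 2·56 − 2·51 + 3·22 + 3·18 + 3·10 + 3·25 − 4·3 = 149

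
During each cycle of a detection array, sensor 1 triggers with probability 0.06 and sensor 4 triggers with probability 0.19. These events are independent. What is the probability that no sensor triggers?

P(none) = (1 − 0.06) × (1 − 0.19) = 0.94 × 0.81 = 0.7614

0.7614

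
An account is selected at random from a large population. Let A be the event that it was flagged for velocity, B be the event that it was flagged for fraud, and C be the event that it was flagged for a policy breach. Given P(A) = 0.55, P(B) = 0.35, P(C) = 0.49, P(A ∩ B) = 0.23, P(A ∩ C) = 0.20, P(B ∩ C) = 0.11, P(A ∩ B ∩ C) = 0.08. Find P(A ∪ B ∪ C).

Inclusion–exclusion gives
P(A ∪ B ∪ C) = 0.55 + 0.35 + 0.49 − 0.23 − 0.20 − 0.11 + 0.08 = 0.93

0.93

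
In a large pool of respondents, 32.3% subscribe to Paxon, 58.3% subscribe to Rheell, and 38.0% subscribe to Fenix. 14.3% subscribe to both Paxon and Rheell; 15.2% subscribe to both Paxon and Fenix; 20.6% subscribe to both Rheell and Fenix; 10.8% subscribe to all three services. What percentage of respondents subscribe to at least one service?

Using inclusion–exclusion:
P(≥1) = 32.3 + 58.3 + 38.0 − 14.3 − 15.2 − 20.6 + 10.8 = 89.3%

89.3%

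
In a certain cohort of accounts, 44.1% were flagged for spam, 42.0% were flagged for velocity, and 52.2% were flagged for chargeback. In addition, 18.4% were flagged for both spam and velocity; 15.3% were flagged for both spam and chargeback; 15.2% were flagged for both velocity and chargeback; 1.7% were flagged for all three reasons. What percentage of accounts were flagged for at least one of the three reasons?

91.1%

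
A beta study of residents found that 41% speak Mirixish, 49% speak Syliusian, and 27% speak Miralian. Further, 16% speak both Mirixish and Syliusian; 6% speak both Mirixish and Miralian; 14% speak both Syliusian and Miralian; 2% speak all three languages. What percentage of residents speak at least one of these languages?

P(at least one) = 41 + 49 + 27 − 16 − 6 − 14 + 2 = 83%

83%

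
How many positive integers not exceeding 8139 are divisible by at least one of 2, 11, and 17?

4656

By inclusion–exclusion:
floor(8139/2) + floor(8139/11) + floor(8139/17) − floor(8139/22) − floor(8139/34) − floor(8139/187) + floor(8139/374) = 4069 + 739 + 478 − 369 − 239 − 43 + 21 = 4656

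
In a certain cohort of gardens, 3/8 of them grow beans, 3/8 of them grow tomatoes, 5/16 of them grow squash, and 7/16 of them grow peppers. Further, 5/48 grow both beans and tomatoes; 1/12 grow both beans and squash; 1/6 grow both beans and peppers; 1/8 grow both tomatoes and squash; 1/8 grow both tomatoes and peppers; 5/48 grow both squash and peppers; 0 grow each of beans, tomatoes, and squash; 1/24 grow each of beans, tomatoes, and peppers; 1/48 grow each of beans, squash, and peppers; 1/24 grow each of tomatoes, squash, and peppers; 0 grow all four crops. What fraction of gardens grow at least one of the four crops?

By inclusion–exclusion:
P(at least one) = 3/8 + 3/8 + 5/16 + 7/16 − 5/48 − 1/12 − 1/6 − 1/8 − 1/8 − 5/48 + 0 + 1/24 + 1/48 + 1/24 − 0 = 43/48

43/48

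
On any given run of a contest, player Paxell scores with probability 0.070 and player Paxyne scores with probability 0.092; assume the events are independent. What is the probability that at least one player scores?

Since the events are independent, P(none) is the product of the individual non-occurrence probabilities.
P(none) = (1 − 0.070) × (1 − 0.092) = 0.930 × 0.908 = 0.84444
P(at least one) = 1 − 0.84444 = 0.15556

0.15556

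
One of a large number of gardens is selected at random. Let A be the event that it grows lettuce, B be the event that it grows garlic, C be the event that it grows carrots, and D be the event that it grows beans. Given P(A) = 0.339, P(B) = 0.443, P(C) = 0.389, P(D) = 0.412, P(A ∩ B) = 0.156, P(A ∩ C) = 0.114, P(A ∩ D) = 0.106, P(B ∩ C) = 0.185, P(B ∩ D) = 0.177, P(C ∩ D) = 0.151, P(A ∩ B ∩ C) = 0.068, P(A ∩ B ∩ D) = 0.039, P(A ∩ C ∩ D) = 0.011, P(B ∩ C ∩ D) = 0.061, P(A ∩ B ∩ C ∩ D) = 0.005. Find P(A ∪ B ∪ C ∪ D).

P(A ∪ B ∪ C ∪ D) = 0.339 + 0.443 + 0.389 + 0.412 − 0.156 − 0.114 − 0.106 − 0.185 − 0.177 − 0.151 + 0.068 + 0.039 + 0.011 + 0.061 − 0.005 = 0.868

0.868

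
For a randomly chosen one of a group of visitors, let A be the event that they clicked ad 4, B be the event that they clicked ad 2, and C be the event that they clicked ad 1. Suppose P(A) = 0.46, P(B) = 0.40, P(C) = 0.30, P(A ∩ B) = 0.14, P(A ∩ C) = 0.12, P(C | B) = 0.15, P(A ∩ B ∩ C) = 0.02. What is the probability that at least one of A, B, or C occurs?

0.86

P(B ∩ C) = P(B)·P(C|B) = 0.40 × 0.15 = 0.06
Inclusion–exclusion gives
P(A ∪ B ∪ C) = 0.46 + 0.40 + 0.30 − 0.14 − 0.12 − 0.06 + 0.02 = 0.86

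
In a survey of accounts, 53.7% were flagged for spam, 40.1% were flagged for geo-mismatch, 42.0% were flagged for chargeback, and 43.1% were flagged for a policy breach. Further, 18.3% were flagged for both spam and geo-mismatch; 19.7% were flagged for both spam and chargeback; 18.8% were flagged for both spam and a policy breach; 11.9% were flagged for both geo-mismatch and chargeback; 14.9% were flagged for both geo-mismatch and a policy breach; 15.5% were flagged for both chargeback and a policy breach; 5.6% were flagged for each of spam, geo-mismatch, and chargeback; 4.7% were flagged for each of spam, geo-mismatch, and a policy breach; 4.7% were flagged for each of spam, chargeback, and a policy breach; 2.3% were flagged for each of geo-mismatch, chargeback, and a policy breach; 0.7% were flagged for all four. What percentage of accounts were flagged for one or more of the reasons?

Inclusion–exclusion gives
P(≥1) = 53.7 + 40.1 + 42.0 + 43.1 − 18.3 − 19.7 − 18.8 − 11.9 − 14.9 − 15.5 + 5.6 + 4.7 + 4.7 + 2.3 − 0.7 = 96.4%

96.4%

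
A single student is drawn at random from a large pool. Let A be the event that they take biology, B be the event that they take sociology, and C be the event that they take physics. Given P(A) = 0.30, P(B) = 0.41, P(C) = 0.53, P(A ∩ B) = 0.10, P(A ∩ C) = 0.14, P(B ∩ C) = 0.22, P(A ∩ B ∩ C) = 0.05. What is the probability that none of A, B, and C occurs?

P(A ∪ B ∪ C) = 0.30 + 0.41 + 0.53 − 0.10 − 0.14 − 0.22 + 0.05 = 0.83
P(none) = 1 − 0.83 = 0.17

0.17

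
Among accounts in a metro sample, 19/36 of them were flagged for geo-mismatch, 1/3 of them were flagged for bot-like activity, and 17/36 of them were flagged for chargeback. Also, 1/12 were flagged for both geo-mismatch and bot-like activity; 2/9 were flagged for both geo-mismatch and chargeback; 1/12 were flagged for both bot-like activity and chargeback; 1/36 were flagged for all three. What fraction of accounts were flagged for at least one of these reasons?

35/36

Inclusion–exclusion gives
P(union) = 19/36 + 1/3 + 17/36 − 1/12 − 2/9 − 1/12 + 1/36 = 35/36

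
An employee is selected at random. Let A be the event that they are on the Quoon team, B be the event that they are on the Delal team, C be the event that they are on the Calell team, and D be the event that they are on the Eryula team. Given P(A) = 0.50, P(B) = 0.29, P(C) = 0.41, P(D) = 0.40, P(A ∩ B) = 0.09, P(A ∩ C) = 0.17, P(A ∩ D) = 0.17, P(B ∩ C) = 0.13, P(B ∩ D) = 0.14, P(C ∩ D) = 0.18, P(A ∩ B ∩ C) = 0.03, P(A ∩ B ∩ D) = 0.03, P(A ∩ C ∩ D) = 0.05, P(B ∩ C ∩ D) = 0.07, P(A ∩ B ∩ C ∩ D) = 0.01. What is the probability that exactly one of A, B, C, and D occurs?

0.34

Using the inclusion–exclusion count for exactly one event:
P(exactly one) = 0.50 + 0.29 + 0.41 + 0.40 − 2·0.09 − 2·0.17 − 2·0.17 − 2·0.13 − 2·0.14 − 2·0.18 + 3·0.03 + 3·0.03 + 3·0.05 + 3·0.07 − 4·0.01 = 0.34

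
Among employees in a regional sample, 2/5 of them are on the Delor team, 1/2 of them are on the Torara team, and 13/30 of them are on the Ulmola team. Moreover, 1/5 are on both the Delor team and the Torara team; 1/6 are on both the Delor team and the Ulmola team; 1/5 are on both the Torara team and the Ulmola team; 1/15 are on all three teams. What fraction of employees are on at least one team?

5/6

P(≥1) = 2/5 + 1/2 + 13/30 − 1/5 − 1/6 − 1/5 + 1/15 = 5/6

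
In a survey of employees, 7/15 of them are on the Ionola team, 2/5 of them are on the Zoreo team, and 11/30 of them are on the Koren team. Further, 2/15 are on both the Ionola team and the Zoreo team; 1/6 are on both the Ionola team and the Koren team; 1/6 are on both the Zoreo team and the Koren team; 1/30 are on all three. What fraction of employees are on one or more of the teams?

P(union) = 7/15 + 2/5 + 11/30 − 2/15 − 1/6 − 1/6 + 1/30 = 4/5

4/5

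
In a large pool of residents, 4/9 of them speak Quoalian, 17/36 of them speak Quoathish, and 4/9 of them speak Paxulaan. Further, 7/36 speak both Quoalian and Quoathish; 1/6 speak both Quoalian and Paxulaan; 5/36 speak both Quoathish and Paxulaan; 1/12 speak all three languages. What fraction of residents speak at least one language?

17/18

By inclusion-exclusion,
P(union) = 4/9 + 17/36 + 4/9 − 7/36 − 1/6 − 5/36 + 1/12 = 17/18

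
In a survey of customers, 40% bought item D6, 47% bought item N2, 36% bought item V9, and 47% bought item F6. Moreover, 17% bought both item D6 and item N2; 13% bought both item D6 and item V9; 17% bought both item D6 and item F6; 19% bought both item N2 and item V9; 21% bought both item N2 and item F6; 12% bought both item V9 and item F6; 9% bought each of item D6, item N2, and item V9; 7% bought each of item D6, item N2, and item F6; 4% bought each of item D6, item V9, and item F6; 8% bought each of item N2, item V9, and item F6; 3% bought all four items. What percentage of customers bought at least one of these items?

P(at least one) = 40 + 47 + 36 + 47 − 17 − 13 − 17 − 19 − 21 − 12 + 9 + 7 + 4 + 8 − 3 = 96%

96%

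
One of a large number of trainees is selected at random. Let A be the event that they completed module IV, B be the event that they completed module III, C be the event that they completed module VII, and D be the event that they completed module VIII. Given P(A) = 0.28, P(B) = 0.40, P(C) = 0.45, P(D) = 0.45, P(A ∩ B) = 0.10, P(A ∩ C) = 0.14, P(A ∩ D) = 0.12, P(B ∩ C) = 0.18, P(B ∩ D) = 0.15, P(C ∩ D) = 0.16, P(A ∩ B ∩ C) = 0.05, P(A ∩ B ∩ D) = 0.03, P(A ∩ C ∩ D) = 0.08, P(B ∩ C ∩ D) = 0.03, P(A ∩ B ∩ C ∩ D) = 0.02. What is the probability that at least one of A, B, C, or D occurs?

Apply inclusion-exclusion:
P(A ∪ B ∪ C ∪ D) = 0.28 + 0.40 + 0.45 + 0.45 − 0.10 − 0.14 − 0.12 − 0.18 − 0.15 − 0.16 + 0.05 + 0.03 + 0.08 + 0.03 − 0.02 = 0.90

0.90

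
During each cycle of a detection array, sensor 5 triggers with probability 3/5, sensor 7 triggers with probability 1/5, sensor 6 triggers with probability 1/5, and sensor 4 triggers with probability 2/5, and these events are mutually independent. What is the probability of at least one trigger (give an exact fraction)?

529/625

Independence gives P(none) = ∏(1 − pᵢ).
P(none) = (1 − 3/5) × (1 − 1/5) × (1 − 1/5) × (1 − 2/5) = 2/5 × 4/5 × 4/5 × 3/5 = 96/625
P(at least one) = 1 − 96/625 = 529/625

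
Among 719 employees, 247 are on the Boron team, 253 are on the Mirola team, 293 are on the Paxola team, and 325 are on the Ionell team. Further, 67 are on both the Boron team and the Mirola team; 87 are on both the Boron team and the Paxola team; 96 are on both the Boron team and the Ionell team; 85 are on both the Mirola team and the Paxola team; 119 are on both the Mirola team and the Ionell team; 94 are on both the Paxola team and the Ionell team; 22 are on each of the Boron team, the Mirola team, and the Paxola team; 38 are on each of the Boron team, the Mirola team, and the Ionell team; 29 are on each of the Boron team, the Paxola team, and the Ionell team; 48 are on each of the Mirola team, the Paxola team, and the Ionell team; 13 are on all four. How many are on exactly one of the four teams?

By inclusion–exclusion (exactly-one form):
|exactly one| = 247 + 253 + 293 + 325 − 2·67 − 2·87 − 2·96 − 2·85 − 2·119 − 2·94 + 3·22 + 3·38 + 3·29 + 3·48 − 4·13 = 381

381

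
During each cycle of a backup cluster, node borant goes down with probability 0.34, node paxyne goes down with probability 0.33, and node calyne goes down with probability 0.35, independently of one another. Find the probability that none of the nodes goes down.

Since the events are independent, P(none) is the product of the individual non-occurrence probabilities.
P(none) = (1 − 0.34) × (1 − 0.33) × (1 − 0.35) = 0.66 × 0.67 × 0.65 = 0.28743

0.28743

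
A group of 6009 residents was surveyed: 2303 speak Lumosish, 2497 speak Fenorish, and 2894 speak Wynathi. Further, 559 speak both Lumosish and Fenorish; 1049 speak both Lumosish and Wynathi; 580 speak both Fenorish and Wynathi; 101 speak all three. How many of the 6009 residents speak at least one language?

|union| = 2303 + 2497 + 2894 − 559 − 1049 − 580 + 101 = 5607

5607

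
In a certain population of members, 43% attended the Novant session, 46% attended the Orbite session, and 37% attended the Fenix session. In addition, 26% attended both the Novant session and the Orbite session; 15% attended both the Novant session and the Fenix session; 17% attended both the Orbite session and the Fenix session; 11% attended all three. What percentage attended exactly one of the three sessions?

P(exactly one) = 43 + 46 + 37 − 2·26 − 2·15 − 2·17 + 3·11 = 43%

43%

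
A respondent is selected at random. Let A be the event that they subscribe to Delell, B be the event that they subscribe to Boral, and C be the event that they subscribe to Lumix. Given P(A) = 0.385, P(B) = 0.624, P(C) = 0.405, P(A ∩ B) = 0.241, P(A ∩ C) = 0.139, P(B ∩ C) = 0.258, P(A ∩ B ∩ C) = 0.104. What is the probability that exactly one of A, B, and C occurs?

0.450

Using the inclusion–exclusion count for exactly one event:
P(exactly one) = 0.385 + 0.624 + 0.405 − 2·0.241 − 2·0.139 − 2·0.258 + 3·0.104 = 0.450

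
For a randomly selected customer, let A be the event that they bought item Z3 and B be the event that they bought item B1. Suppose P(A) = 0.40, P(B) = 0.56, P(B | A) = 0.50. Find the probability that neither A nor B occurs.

0.24

P(A ∩ B) = P(A)·P(B|A) = 0.40 × 0.50 = 0.20
Apply inclusion-exclusion:
P(A ∪ B) = 0.40 + 0.56 − 0.20 = 0.76
P(none) = 1 − 0.76 = 0.24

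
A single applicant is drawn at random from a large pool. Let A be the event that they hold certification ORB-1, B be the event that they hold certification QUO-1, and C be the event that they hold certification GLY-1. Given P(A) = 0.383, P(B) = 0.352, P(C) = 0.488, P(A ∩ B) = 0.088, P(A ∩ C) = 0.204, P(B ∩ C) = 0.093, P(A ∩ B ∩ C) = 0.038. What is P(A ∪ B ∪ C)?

0.876

Apply inclusion-exclusion:
P(A ∪ B ∪ C) = 0.383 + 0.352 + 0.488 − 0.088 − 0.204 − 0.093 + 0.038 = 0.876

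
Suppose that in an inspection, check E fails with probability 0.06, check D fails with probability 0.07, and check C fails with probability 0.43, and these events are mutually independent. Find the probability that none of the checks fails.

P(none) = (1 − 0.06) × (1 − 0.07) × (1 − 0.43) = 0.94 × 0.93 × 0.57 = 0.498294

0.498294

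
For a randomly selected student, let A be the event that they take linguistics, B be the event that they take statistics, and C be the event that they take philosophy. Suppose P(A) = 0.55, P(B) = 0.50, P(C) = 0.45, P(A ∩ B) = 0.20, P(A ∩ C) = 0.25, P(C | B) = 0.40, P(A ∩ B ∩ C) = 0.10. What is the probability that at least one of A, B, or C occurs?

0.95

P(B ∩ C) = P(B)·P(C|B) = 0.50 × 0.40 = 0.20
Inclusion–exclusion gives
P(A ∪ B ∪ C) = 0.55 + 0.50 + 0.45 − 0.20 − 0.25 − 0.20 + 0.10 = 0.95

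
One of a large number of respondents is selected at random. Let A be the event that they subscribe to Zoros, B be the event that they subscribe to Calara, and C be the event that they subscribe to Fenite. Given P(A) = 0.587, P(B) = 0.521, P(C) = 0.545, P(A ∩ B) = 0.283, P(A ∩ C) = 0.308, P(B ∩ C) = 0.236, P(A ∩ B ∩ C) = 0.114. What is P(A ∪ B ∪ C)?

0.940

Using inclusion–exclusion:
P(A ∪ B ∪ C) = 0.587 + 0.521 + 0.545 − 0.283 − 0.308 − 0.236 + 0.114 = 0.940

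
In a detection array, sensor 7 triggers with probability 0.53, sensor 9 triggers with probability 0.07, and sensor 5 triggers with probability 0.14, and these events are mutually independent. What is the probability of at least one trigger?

0.624094

P(none) = (1 − 0.53) × (1 − 0.07) × (1 − 0.14) = 0.47 × 0.93 × 0.86 = 0.375906
P(at least one) = 1 − 0.375906 = 0.624094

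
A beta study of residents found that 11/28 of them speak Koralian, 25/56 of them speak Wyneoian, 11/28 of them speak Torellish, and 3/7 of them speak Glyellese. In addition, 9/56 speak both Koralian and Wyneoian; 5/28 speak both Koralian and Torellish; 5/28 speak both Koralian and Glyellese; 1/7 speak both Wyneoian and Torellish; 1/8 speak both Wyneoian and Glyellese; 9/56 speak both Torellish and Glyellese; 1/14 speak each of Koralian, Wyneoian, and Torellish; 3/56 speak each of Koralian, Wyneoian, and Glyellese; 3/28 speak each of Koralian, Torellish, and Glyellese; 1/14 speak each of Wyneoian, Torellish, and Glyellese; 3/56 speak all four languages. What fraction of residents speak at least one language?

27/28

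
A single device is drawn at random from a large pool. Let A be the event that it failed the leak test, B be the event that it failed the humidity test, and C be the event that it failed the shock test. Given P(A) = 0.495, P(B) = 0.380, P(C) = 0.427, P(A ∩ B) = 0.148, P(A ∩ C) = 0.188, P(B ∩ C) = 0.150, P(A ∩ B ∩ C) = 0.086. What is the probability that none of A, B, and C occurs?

By inclusion-exclusion,
P(A ∪ B ∪ C) = 0.495 + 0.380 + 0.427 − 0.148 − 0.188 − 0.150 + 0.086 = 0.902
P(none) = 1 − 0.902 = 0.098

0.098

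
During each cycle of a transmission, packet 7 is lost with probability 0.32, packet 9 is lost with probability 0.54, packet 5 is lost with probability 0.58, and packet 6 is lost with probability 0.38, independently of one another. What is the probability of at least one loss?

P(none) = (1 − 0.32) × (1 − 0.54) × (1 − 0.58) × (1 − 0.38) = 0.68 × 0.46 × 0.42 × 0.62 = 0.08145312
P(at least one) = 1 − 0.08145312 = 0.91854688

0.91854688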